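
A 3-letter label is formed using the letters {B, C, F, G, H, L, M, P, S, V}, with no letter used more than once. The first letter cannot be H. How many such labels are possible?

648

The first letter has 10−1 = 9 choices (anything except H).
The remaining 2 letters are filled from the other 9 symbols without repetition: 9 × 8 = 72.
Total: 9 × 72 = 648.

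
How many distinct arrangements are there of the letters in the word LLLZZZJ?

The 7 letters of LLLZZZJ have repeats: L appearing 3 times and Z appearing 3 times.
So there are 7! / (3!·3!) = 140 distinguishable arrangements.

140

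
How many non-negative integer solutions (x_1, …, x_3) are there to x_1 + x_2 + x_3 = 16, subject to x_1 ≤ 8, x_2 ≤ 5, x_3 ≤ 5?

6

By stars and bars, unrestricted non-negative solutions to x_1+…+x_3 = 16 number C(16+2,2) = 153.
Subtract solutions that violate a single cap (substitute x_i' = x_i − (cap_i+1)): x_1 ≥ 9 gives C(9,2) = 36; x_2 ≥ 6 gives C(12,2) = 66; x_3 ≥ 6 gives C(12,2) = 66. Together 168.
Add back pairs where two caps are both exceeded: 3 + 3 + 15 = 21.
By inclusion–exclusion the count is 153 − 168 + 21 = 6.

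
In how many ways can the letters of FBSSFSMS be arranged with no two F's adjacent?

Total arrangements of FBSSFSMS: 8!/(4!·2!) = 840.
If the two F's are adjacent, glue them into one block, leaving 7 items to arrange: (7)!/(4!) = 210 ways.
Hence 840 − 210 = 630.

630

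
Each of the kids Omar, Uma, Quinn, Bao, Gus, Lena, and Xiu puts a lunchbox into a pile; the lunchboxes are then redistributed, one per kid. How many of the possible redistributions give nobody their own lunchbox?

Count assignments avoiding every fixed point. For any j of the 7 kids fixed to their own lunchbox, the other 7−j can be arranged in (7−j)! ways.
By inclusion–exclusion this is Σ_{j=0}^{7} (−1)^j C(7,j)·(7−j)!.
Computing: 5040 − 5040 + 2520 − 840 + 210 − 42 + 7 − 1 = 1854.

1854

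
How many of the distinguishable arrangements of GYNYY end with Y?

With the last slot taken by Y, it remains to arrange the other 4 letters (GNYY).
Those 4 letters have Y appearing twice, giving (4)!/(2!) = 12.

12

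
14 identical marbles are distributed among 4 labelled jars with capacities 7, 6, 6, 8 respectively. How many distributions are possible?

Without the upper bounds there are C(17,3) = 680 ways to split 14 among 4 jars.
Subtract solutions that violate a single cap (substitute x_i' = x_i − (cap_i+1)): x_1 ≥ 8 gives C(9,3) = 84; x_2 ≥ 7 gives C(10,3) = 120; x_3 ≥ 7 gives C(10,3) = 120; x_4 ≥ 9 gives C(8,3) = 56. Together 380.
Add back pairs where two caps are both exceeded: 0 + 0 + 0 + 1 + 0 + 0 = 1.
By inclusion–exclusion the count is 680 − 380 + 1 = 301.

301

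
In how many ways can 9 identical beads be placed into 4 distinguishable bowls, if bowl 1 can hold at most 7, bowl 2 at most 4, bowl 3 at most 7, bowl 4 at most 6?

Ignoring the caps, the number of non-negative solutions to x_1+…+x_4 = 9 is C(12,3) = 220.
Subtract solutions that violate a single cap (substitute x_i' = x_i − (cap_i+1)): x_1 ≥ 8 gives C(4,3) = 4; x_2 ≥ 5 gives C(7,3) = 35; x_3 ≥ 8 gives C(4,3) = 4; x_4 ≥ 7 gives C(5,3) = 10. Together 53.
No two caps can be exceeded simultaneously, so the pair terms are all 0.
By inclusion–exclusion the count is 220 − 53 + 0 = 167.

167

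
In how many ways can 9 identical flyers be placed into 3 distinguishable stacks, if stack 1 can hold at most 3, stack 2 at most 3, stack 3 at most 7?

13

By stars and bars, unrestricted non-negative solutions to x_1+…+x_3 = 9 number C(9+2,2) = 55.
Subtract solutions that violate a single cap (substitute x_i' = x_i − (cap_i+1)): x_1 ≥ 4 gives C(7,2) = 21; x_2 ≥ 4 gives C(7,2) = 21; x_3 ≥ 8 gives C(3,2) = 3. Together 45.
Add back pairs where two caps are both exceeded: 3 + 0 + 0 = 3.
By inclusion–exclusion the count is 55 − 45 + 3 = 13.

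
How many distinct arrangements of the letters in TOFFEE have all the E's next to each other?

Treat the 2 copies of E as a single block. The multiset to arrange is then {EE, F, F, O, T}, 5 items in all.
That gives (5)!/(2!) = 60 arrangements.

60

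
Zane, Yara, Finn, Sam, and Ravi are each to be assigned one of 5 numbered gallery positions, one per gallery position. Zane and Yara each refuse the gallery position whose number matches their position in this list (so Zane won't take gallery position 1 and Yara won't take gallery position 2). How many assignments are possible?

78

Let Aᵢ (for i ∈ {1, 2}) be the placements that put person i in their forbidden gallery position. Any j of these fix j positions, leaving (5−j)! ways to fill the rest, and there are C(2,j) ways to pick which j.
By inclusion–exclusion, the number of valid placements is Σ_{j=0}^{2} (−1)^j C(2,j)·(5−j)!.
Computing: 120 − 48 + 6 = 78.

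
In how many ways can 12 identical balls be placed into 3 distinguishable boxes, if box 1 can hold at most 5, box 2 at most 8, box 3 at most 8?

Without the upper bounds there are C(14,2) = 91 ways to split 12 among 3 boxes.
Subtract solutions that violate a single cap (substitute x_i' = x_i − (cap_i+1)): x_1 ≥ 6 gives C(8,2) = 28; x_2 ≥ 9 gives C(5,2) = 10; x_3 ≥ 9 gives C(5,2) = 10. Together 48.
No two caps can be exceeded simultaneously, so the pair terms are all 0.
By inclusion–exclusion the count is 91 − 48 + 0 = 43.

43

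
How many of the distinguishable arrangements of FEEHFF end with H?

Fix H in the last position and arrange the remaining 5 letters.
Those 5 letters have E appearing twice and F appearing 3 times, giving (5)!/(3!·2!) = 10.

10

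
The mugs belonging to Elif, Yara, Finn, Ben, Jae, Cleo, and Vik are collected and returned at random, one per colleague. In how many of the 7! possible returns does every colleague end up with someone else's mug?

Let Aᵢ be the assignments in which colleague i gets their own mug. We want the size of the complement of A₁∪…∪A_7.
By inclusion–exclusion this is Σ_{j=0}^{7} (−1)^j C(7,j)·(7−j)!.
Computing: 5040 − 5040 + 2520 − 840 + 210 − 42 + 7 − 1 = 1854.

1854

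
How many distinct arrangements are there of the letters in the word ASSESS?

Letter multiplicities in ASSESS: A×1, E×1, S×4.
Dividing 6! = 720 by 4! = 24 for the repeated letters gives 30.

30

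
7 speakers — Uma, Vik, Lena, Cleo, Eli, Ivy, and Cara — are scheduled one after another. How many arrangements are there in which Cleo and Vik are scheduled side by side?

Place the 5 others and the Cleo-Vik pair as 6 objects in a line; the pair has 2 internal arrangements.
That gives 2 × 6! = 2 × 720 = 1440.

1440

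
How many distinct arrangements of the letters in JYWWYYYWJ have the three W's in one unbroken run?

Treat the 3 copies of W as a single block. The multiset to arrange is then {WWW, J, J, Y, Y, Y, Y}, 7 items in all.
That gives (7)!/(4!·2!) = 105 arrangements.

105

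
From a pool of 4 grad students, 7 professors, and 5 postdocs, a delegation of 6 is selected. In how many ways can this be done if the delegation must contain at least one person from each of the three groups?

Total 6-person selections from all 16: C(16,6) = 8008.
Subtract selections that omit an entire group: no grad students → C(12,6) = 924; no professors → C(9,6) = 84; no postdocs → C(11,6) = 462.
Add back selections omitting two groups (i.e. drawn from a single group): C(4,6) + C(7,6) + C(5,6) = 7.
By inclusion–exclusion: 8008 − 1470 + 7 = 6545.

6545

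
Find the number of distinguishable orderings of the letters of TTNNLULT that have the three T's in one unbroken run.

Treat the 3 copies of T as a single block. The multiset to arrange is then {TTT, L, L, N, N, U}, 6 items in all.
That gives (6)!/(2!·2!) = 180 arrangements.

180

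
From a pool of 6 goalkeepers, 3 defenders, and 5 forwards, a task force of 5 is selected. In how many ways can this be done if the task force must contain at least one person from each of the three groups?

Total 5-person selections from all 14: C(14,5) = 2002.
Selections missing a whole group: no goalkeepers → C(8,5) = 56; no defenders → C(11,5) = 462; no forwards → C(9,5) = 126.
Add back selections omitting two groups (i.e. drawn from a single group): C(6,5) + C(3,5) + C(5,5) = 7.
By inclusion–exclusion: 2002 − 644 + 7 = 1365.

1365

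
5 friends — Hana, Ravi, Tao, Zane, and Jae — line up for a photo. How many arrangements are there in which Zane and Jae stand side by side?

48

Treat {Zane, Jae} as a single unit. There are 4 units to order, and the pair itself can be ordered 2 ways.
That gives 2 × 4! = 2 × 24 = 48.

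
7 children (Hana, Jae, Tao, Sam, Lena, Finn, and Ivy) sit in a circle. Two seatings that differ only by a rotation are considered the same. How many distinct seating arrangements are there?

720

Fix one person's seat to break rotational symmetry; the remaining 6 people can be arranged in (6)! = 720 ways.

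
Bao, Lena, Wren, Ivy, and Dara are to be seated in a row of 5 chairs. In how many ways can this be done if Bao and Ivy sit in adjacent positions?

Treat {Bao, Ivy} as a single unit. There are 4 units to order, and the pair itself can be ordered 2 ways.
That gives 2 × 4! = 2 × 24 = 48.

48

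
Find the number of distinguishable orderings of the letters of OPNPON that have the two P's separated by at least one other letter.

60

Total arrangements of OPNPON: 6!/(2!·2!·2!) = 90.
If the two P's are adjacent, glue them into one block, leaving 5 items to arrange: (5)!/(2!·2!) = 30 ways.
Subtracting, 90 − 30 = 60 arrangements keep the P's apart.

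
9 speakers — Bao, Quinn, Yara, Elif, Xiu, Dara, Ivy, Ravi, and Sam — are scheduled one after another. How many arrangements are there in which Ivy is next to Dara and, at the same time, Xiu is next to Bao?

Treat {Ivy,Dara} as one block (2 orders) and {Xiu,Bao} as another (2 orders).
That leaves 7 units to arrange: 2 × 2 × 7! = 4 × 5040 = 20160.

20160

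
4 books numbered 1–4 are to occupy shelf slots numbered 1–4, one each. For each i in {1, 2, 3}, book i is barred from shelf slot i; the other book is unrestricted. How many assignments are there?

11

Let Aᵢ (for i ∈ {1, 2, 3}) be the placements that put book i in its forbidden shelf slot. Any j of these fix j positions, leaving (4−j)! ways to fill the rest, and there are C(3,j) ways to pick which j.
By inclusion–exclusion, the number of valid placements is Σ_{j=0}^{3} (−1)^j C(3,j)·(4−j)!.
Computing: 24 − 18 + 6 − 1 = 11.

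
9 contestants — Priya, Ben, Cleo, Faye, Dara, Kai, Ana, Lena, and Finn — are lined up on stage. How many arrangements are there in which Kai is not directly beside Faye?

Of the 9! = 362880 arrangements, those with Kai and Faye adjacent number 2 × 8! = 80640 (treat the pair as a block with 2 internal orders).
So 362880 − 80640 = 282240 arrangements keep them apart.

282240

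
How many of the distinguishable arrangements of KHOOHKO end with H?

With the last slot taken by H, it remains to arrange the other 6 letters (KOOHKO).
Those 6 letters have K appearing twice and O appearing 3 times, giving (6)!/(3!·2!) = 60.

60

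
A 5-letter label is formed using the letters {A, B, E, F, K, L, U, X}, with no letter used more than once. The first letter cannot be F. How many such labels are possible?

The first letter has 8−1 = 7 choices (anything except F).
The remaining 4 letters are filled from the other 7 symbols without repetition: 7 × 6 × 5 × 4 = 840.
Total: 7 × 840 = 5880.

5880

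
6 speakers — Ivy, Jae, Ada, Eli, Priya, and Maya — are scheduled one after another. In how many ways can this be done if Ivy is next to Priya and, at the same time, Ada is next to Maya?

Treat {Ivy,Priya} as one block (2 orders) and {Ada,Maya} as another (2 orders).
That leaves 4 units to arrange: 2 × 2 × 4! = 4 × 24 = 96.

96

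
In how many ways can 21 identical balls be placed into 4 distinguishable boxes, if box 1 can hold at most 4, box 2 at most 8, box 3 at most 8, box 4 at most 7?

Without the upper bounds there are C(24,3) = 2024 ways to split 21 among 4 boxes.
Subtract solutions that violate a single cap (substitute x_i' = x_i − (cap_i+1)): x_1 ≥ 5 gives C(19,3) = 969; x_2 ≥ 9 gives C(15,3) = 455; x_3 ≥ 9 gives C(15,3) = 455; x_4 ≥ 8 gives C(16,3) = 560. Together 2439.
Add back pairs where two caps are both exceeded: 120 + 120 + 165 + 20 + 35 + 35 = 495.
By inclusion–exclusion the count is 2024 − 2439 + 495 = 80.

80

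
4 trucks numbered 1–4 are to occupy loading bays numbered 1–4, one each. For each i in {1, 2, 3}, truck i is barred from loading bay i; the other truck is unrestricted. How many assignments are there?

11

Let Aᵢ (for i ∈ {1, 2, 3}) be the placements that put truck i in its forbidden loading bay. Any j of these fix j positions, leaving (4−j)! ways to fill the rest, and there are C(3,j) ways to pick which j.
By inclusion–exclusion, the number of valid placements is Σ_{j=0}^{3} (−1)^j C(3,j)·(4−j)!.
Computing: 24 − 18 + 6 − 1 = 11.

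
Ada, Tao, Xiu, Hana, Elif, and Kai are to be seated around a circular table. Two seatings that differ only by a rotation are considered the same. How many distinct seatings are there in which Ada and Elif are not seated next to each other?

72

Without the restriction there are (5)! = 120 seatings.
Those with Ada next to Elif: fuse the pair into one unit and seat 5 units around a circle — 2·(4)! = 48.
Subtracting, 120 − 48 = 72.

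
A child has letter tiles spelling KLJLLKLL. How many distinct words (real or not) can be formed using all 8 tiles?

The 8 letters of KLJLLKLL have repeats: K appearing twice and L appearing 5 times.
The number of distinct arrangements is 8!/(5!·2!) = 40320/240 = 168.

168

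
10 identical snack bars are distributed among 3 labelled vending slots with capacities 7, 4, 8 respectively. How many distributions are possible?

Without the upper bounds there are C(12,2) = 66 ways to split 10 among 3 vending slots.
Subtract solutions that violate a single cap (substitute x_i' = x_i − (cap_i+1)): x_1 ≥ 8 gives C(4,2) = 6; x_2 ≥ 5 gives C(7,2) = 21; x_3 ≥ 9 gives C(3,2) = 3. Together 30.
No two caps can be exceeded simultaneously, so the pair terms are all 0.
By inclusion–exclusion the count is 66 − 30 + 0 = 36.

36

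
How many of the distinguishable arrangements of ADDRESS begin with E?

180

With the first slot taken by E, it remains to arrange the other 6 letters (ADDRSS).
Those 6 letters have D appearing twice and S appearing twice, giving (6)!/(2!·2!) = 180.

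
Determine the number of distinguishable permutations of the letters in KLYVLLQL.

Letter multiplicities in KLYVLLQL: K×1, L×4, Q×1, V×1, Y×1.
Dividing 8! = 40320 by 4! = 24 for the repeated letters gives 1680.

1680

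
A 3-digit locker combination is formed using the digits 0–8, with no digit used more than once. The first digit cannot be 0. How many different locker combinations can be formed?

The first digit has 9−1 = 8 choices (anything except 0).
The remaining 2 digits are filled from the other 8 symbols without repetition: 8 × 7 = 56.
Total: 8 × 56 = 448.

448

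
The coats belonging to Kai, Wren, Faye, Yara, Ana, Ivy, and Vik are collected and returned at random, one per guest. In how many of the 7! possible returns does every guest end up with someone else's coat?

1854

Let Aᵢ be the assignments in which guest i gets their own coat. We want the size of the complement of A₁∪…∪A_7.
By inclusion–exclusion this is Σ_{j=0}^{7} (−1)^j C(7,j)·(7−j)!.
Computing: 5040 − 5040 + 2520 − 840 + 210 − 42 + 7 − 1 = 1854.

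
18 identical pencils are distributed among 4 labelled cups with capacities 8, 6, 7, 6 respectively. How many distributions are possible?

Ignoring the caps, the number of non-negative solutions to x_1+…+x_4 = 18 is C(21,3) = 1330.
Subtract solutions that violate a single cap (substitute x_i' = x_i − (cap_i+1)): x_1 ≥ 9 gives C(12,3) = 220; x_2 ≥ 7 gives C(14,3) = 364; x_3 ≥ 8 gives C(13,3) = 286; x_4 ≥ 7 gives C(14,3) = 364. Together 1234.
Add back pairs where two caps are both exceeded: 10 + 4 + 10 + 20 + 35 + 20 = 99.
By inclusion–exclusion the count is 1330 − 1234 + 99 = 195.

195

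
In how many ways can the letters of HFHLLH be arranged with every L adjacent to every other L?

Treat the 2 copies of L as a single block. The multiset to arrange is then {LL, F, H, H, H}, 5 items in all.
That gives (5)!/(3!) = 20 arrangements.

20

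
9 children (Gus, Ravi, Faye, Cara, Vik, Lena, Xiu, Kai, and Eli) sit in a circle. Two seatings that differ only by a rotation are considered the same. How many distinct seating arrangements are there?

40320

Around a circle, 9 distinct people have 9!/9 = (8)! = 40320 rotationally distinct seatings.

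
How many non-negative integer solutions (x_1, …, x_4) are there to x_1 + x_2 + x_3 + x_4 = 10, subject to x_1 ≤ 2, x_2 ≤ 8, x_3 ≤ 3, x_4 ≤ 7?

By stars and bars, unrestricted non-negative solutions to x_1+…+x_4 = 10 number C(10+3,3) = 286.
Subtract solutions that violate a single cap (substitute x_i' = x_i − (cap_i+1)): x_1 ≥ 3 gives C(10,3) = 120; x_2 ≥ 9 gives C(4,3) = 4; x_3 ≥ 4 gives C(9,3) = 84; x_4 ≥ 8 gives C(5,3) = 10. Together 218.
Add back pairs where two caps are both exceeded: 0 + 20 + 0 + 0 + 0 + 0 = 20.
By inclusion–exclusion the count is 286 − 218 + 20 = 88.

88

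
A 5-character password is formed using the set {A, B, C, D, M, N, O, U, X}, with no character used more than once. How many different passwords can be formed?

15120

Choose and order 5 of the 9 symbols: the first character has 9 options, the next 8, and so on down to 5.
That product is 9 × 8 × 7 × 6 × 5 = 15120.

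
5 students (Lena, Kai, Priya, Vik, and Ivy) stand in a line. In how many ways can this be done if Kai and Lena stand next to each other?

Glue Kai and Lena into one block (2 internal orders), leaving 4 units to arrange in a row.
So the count is 2·(4)! = 48.

48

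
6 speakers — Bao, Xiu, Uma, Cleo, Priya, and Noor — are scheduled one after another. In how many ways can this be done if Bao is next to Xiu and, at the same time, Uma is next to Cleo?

96

Treat {Bao,Xiu} as one block (2 orders) and {Uma,Cleo} as another (2 orders).
That leaves 4 units to arrange: 2 × 2 × 4! = 4 × 24 = 96.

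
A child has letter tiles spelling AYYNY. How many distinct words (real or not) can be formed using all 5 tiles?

Letter multiplicities in AYYNY: A×1, N×1, Y×3.
The number of distinct arrangements is 5!/(3!) = 120/6 = 20.

20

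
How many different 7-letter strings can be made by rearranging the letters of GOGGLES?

840

Letter multiplicities in GOGGLES: E×1, G×3, L×1, O×1, S×1.
The number of distinct arrangements is 7!/(3!) = 5040/6 = 840.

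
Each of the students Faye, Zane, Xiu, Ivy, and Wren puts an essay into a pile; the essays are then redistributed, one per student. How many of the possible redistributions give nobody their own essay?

Count assignments avoiding every fixed point. For any j of the 5 students fixed to their own essay, the other 5−j can be arranged in (5−j)! ways.
By inclusion–exclusion this is Σ_{j=0}^{5} (−1)^j C(5,j)·(5−j)!.
Computing: 120 − 120 + 60 − 20 + 5 − 1 = 44.

44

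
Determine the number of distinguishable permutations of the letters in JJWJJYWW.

280

JJWJJYWW has 8 letters with J appearing 4 times and W appearing 3 times.
Dividing 8! = 40320 by 4!·3! = 144 for the repeated letters gives 280.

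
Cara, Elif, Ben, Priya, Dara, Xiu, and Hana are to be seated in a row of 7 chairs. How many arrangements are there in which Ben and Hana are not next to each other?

Of the 7! = 5040 arrangements, those with Ben and Hana adjacent number 2 × 6! = 1440 (treat the pair as a block with 2 internal orders).
So 5040 − 1440 = 3600 arrangements keep them apart.

3600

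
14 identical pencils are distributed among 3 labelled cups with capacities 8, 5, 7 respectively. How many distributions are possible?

27

By stars and bars, unrestricted non-negative solutions to x_1+…+x_3 = 14 number C(14+2,2) = 120.
Subtract solutions that violate a single cap (substitute x_i' = x_i − (cap_i+1)): x_1 ≥ 9 gives C(7,2) = 21; x_2 ≥ 6 gives C(10,2) = 45; x_3 ≥ 8 gives C(8,2) = 28. Together 94.
Add back pairs where two caps are both exceeded: 0 + 0 + 1 = 1.
By inclusion–exclusion the count is 120 − 94 + 1 = 27.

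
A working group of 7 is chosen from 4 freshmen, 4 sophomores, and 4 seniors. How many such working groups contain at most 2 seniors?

Split by how many seniors are chosen (0 through 2).
Sum: C(4,0)·C(8,7) + C(4,1)·C(8,6) + C(4,2)·C(8,5) = 8 + 112 + 336 = 456.

456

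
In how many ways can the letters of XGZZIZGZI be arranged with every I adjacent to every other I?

Treat the 2 copies of I as a single block. The multiset to arrange is then {II, G, G, X, Z, Z, Z, Z}, 8 items in all.
That gives (8)!/(4!·2!) = 840 arrangements.

840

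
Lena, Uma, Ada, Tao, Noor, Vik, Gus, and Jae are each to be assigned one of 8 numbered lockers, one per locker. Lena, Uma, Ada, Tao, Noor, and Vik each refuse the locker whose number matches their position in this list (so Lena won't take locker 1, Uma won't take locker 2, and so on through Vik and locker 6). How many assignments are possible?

18806

Let Aᵢ (for 1 ≤ i ≤ 6) be the placements that put person i in their forbidden locker. Any j of these fix j positions, leaving (8−j)! ways to fill the rest, and there are C(6,j) ways to pick which j.
By inclusion–exclusion, the number of valid placements is Σ_{j=0}^{6} (−1)^j C(6,j)·(8−j)!.
Computing: 40320 − 30240 + 10800 − 2400 + 360 − 36 + 2 = 18806.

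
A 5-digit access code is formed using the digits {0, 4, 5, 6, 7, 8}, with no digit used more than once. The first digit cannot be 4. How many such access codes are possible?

The first digit has 6−1 = 5 choices (anything except 4).
The remaining 4 digits are filled from the other 5 symbols without repetition: 5 × 4 × 3 × 2 = 120.
Total: 5 × 120 = 600.

600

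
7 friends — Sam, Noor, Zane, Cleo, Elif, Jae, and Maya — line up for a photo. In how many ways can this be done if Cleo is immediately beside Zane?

Glue Cleo and Zane into one block (2 internal orders), leaving 6 units to arrange in a row.
So the count is 2·(6)! = 1440.

1440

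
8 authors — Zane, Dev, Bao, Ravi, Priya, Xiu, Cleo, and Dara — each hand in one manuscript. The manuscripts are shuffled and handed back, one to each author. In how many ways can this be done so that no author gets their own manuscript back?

Count assignments avoiding every fixed point. For any j of the 8 authors fixed to their own manuscript, the other 8−j can be arranged in (8−j)! ways.
By inclusion–exclusion this is Σ_{j=0}^{8} (−1)^j C(8,j)·(8−j)!.
Computing: 40320 − 40320 + 20160 − 6720 + 1680 − 336 + 56 − 8 + 1 = 14833.

14833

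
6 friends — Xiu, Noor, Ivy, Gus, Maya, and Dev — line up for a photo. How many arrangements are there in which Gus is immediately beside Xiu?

240

Place the 4 others and the Gus-Xiu pair as 5 objects in a line; the pair has 2 internal arrangements.
So the count is 2·(5)! = 240.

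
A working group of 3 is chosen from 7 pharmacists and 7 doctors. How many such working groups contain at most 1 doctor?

Split by how many doctors are chosen (0 through 1).
Sum: C(7,0)·C(7,3) + C(7,1)·C(7,2) = 35 + 147 = 182.

182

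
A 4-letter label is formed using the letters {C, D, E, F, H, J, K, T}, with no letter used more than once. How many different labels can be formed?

1680

Choose and order 4 of the 8 symbols: the first letter has 8 options, the next 7, then 6, 5.
8 × 7 × 6 × 5 = 1680.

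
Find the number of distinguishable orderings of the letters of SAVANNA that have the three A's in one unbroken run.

Treat the 3 copies of A as a single block. The multiset to arrange is then {AAA, N, N, S, V}, 5 items in all.
That gives (5)!/(2!) = 60 arrangements.

60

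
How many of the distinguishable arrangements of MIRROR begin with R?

60

Fix R in the first position and arrange the remaining 5 letters.
Those 5 letters have R appearing twice, giving (5)!/(2!) = 60.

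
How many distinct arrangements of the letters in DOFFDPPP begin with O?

210

Fix O in the first position and arrange the remaining 7 letters.
Those 7 letters have D appearing twice, F appearing twice, and P appearing 3 times, giving (7)!/(3!·2!·2!) = 210.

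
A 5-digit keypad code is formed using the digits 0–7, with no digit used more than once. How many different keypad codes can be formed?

6720

Choose and order 5 of the 8 symbols: the first digit has 8 options, the next 7, and so on down to 4.
8 × 7 × 6 × 5 × 4 = 6720.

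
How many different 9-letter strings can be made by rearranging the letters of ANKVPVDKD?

The 9 letters of ANKVPVDKD have repeats: D appearing twice, K appearing twice, and V appearing twice.
So there are 9! / (2!·2!·2!) = 45360 distinguishable arrangements.

45360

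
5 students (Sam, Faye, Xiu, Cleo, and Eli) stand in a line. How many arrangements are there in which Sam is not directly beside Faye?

Of the 5! = 120 arrangements, those with Sam and Faye adjacent number 2 × 4! = 48 (treat the pair as a block with 2 internal orders).
So 120 − 48 = 72 arrangements keep them apart.

72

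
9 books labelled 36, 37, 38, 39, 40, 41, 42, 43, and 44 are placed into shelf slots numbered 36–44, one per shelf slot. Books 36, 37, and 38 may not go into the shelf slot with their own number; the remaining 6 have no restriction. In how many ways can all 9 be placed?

Let Aᵢ (for i ∈ {36, 37, 38}) be the placements that put book i in its forbidden shelf slot. Any j of these fix j positions, leaving (9−j)! ways to fill the rest, and there are C(3,j) ways to pick which j.
By inclusion–exclusion, the number of valid placements is Σ_{j=0}^{3} (−1)^j C(3,j)·(9−j)!.
Computing: 362880 − 120960 + 15120 − 720 = 256320.

256320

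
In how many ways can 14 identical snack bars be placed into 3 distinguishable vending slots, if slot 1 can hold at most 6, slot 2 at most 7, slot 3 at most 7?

28

Ignoring the caps, the number of non-negative solutions to x_1+…+x_3 = 14 is C(16,2) = 120.
Subtract solutions that violate a single cap (substitute x_i' = x_i − (cap_i+1)): x_1 ≥ 7 gives C(9,2) = 36; x_2 ≥ 8 gives C(8,2) = 28; x_3 ≥ 8 gives C(8,2) = 28. Together 92.
No two caps can be exceeded simultaneously, so the pair terms are all 0.
By inclusion–exclusion the count is 120 − 92 + 0 = 28.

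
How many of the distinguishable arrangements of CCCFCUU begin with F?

With the first slot taken by F, it remains to arrange the other 6 letters (CCCCUU).
Those 6 letters have C appearing 4 times and U appearing twice, giving (6)!/(4!·2!) = 15.

15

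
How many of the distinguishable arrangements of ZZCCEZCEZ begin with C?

420

Fix C in the first position and arrange the remaining 8 letters.
Those 8 letters have C appearing twice, E appearing twice, and Z appearing 4 times, giving (8)!/(4!·2!·2!) = 420.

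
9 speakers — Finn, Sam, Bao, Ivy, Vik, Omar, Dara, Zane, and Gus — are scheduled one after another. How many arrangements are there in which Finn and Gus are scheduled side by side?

Treat {Finn, Gus} as a single unit. There are 8 units to order, and the pair itself can be ordered 2 ways.
That gives 2 × 8! = 2 × 40320 = 80640.

80640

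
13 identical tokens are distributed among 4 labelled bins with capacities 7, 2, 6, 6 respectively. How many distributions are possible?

Ignoring the caps, the number of non-negative solutions to x_1+…+x_4 = 13 is C(16,3) = 560.
Subtract solutions that violate a single cap (substitute x_i' = x_i − (cap_i+1)): x_1 ≥ 8 gives C(8,3) = 56; x_2 ≥ 3 gives C(13,3) = 286; x_3 ≥ 7 gives C(9,3) = 84; x_4 ≥ 7 gives C(9,3) = 84. Together 510.
Add back pairs where two caps are both exceeded: 10 + 0 + 0 + 20 + 20 + 0 = 50.
By inclusion–exclusion the count is 560 − 510 + 50 = 100.

100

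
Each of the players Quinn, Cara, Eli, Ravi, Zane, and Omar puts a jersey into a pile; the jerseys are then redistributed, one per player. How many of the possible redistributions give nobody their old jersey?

Let Aᵢ be the assignments in which player i gets their old jersey. We want the size of the complement of A₁∪…∪A_6.
By inclusion–exclusion this is Σ_{j=0}^{6} (−1)^j C(6,j)·(6−j)!.
Computing: 720 − 720 + 360 − 120 + 30 − 6 + 1 = 265.

265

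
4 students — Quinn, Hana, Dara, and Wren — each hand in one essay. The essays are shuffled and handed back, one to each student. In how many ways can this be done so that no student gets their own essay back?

Count assignments avoiding every fixed point. For any j of the 4 students fixed to their own essay, the other 4−j can be arranged in (4−j)! ways.
By inclusion–exclusion this is Σ_{j=0}^{4} (−1)^j C(4,j)·(4−j)!.
Computing: 24 − 24 + 12 − 4 + 1 = 9.

9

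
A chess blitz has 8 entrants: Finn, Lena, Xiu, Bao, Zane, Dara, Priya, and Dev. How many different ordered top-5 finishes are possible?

This is an ordered selection of 5 from 8: P(8,5).
That gives 8 × 7 × 6 × 5 × 4 = 6720.

6720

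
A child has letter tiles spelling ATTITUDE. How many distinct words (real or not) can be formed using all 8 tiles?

6720

ATTITUDE has 8 letters with T appearing 3 times.
The number of distinct arrangements is 8!/(3!) = 40320/6 = 6720.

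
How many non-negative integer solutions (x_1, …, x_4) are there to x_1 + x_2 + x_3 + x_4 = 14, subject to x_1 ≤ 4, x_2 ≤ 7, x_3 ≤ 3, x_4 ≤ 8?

By stars and bars, unrestricted non-negative solutions to x_1+…+x_4 = 14 number C(14+3,3) = 680.
Subtract solutions that violate a single cap (substitute x_i' = x_i − (cap_i+1)): x_1 ≥ 5 gives C(12,3) = 220; x_2 ≥ 8 gives C(9,3) = 84; x_3 ≥ 4 gives C(13,3) = 286; x_4 ≥ 9 gives C(8,3) = 56. Together 646.
Add back pairs where two caps are both exceeded: 4 + 56 + 1 + 10 + 0 + 4 = 75.
By inclusion–exclusion the count is 680 − 646 + 75 = 109.

109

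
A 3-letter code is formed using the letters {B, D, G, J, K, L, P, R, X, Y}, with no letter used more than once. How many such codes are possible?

This is a permutation of 3 out of 10: P(10,3) = 10!/7!.
10 × 9 × 8 = 720.

720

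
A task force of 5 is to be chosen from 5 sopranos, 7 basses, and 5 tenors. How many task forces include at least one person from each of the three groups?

Total 5-person selections from all 17: C(17,5) = 6188.
Subtract selections that omit an entire group: no sopranos → C(12,5) = 792; no basses → C(10,5) = 252; no tenors → C(12,5) = 792.
Add back selections omitting two groups (i.e. drawn from a single group): C(5,5) + C(7,5) + C(5,5) = 23.
By inclusion–exclusion: 6188 − 1836 + 23 = 4375.

4375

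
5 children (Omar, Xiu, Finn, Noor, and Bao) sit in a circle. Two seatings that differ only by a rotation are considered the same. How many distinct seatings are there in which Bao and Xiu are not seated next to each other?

12

Without the restriction there are (4)! = 24 seatings.
Seatings with Bao beside Xiu: treat them as a block with 2 internal orders, giving 2 × (3)! = 12.
Subtracting, 24 − 12 = 12.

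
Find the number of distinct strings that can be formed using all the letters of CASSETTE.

Letter multiplicities in CASSETTE: A×1, C×1, E×2, S×2, T×2.
So there are 8! / (2!·2!·2!) = 5040 distinguishable arrangements.

5040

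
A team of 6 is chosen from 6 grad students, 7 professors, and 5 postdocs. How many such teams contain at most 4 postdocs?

Split by how many postdocs are chosen (0 through 4).
Sum: C(5,0)·C(13,6) + C(5,1)·C(13,5) + C(5,2)·C(13,4) + C(5,3)·C(13,3) + C(5,4)·C(13,2) = 1716 + 6435 + 7150 + 2860 + 390 = 18551.

18551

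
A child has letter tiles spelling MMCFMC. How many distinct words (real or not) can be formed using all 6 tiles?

MMCFMC has 6 letters with C appearing twice and M appearing 3 times.
The number of distinct arrangements is 6!/(3!·2!) = 720/12 = 60.

60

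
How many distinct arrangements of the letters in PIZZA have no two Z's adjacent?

36

Total arrangements of PIZZA: 5!/(2!) = 60.
If the two Z's are adjacent, glue them into one block, leaving 4 items to arrange: (4)! = 24 ways.
Subtracting, 60 − 24 = 36 arrangements keep the Z's apart.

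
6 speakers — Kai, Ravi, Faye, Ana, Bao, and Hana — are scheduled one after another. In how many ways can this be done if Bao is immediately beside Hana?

240

Glue Bao and Hana into one block (2 internal orders), leaving 5 units to arrange in a row.
That gives 2 × 5! = 2 × 120 = 240.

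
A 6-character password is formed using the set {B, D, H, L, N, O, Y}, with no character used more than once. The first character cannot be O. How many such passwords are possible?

4320

The first character has 7−1 = 6 choices (anything except O).
The remaining 5 characters are filled from the other 6 symbols without repetition: 6 × 5 × 4 × 3 × 2 = 720.
Total: 6 × 720 = 4320.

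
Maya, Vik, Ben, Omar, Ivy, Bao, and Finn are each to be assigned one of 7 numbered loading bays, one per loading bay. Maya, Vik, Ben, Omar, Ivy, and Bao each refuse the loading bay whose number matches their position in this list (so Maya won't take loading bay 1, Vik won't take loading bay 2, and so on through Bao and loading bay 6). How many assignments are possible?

Let Aᵢ (for 1 ≤ i ≤ 6) be the placements that put person i in their forbidden loading bay. Any j of these fix j positions, leaving (7−j)! ways to fill the rest, and there are C(6,j) ways to pick which j.
By inclusion–exclusion, the number of valid placements is Σ_{j=0}^{6} (−1)^j C(6,j)·(7−j)!.
Computing: 5040 − 4320 + 1800 − 480 + 90 − 12 + 1 = 2119.

2119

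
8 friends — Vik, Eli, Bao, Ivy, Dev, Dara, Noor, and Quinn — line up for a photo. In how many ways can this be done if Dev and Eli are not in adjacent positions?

Of the 8! = 40320 arrangements, those with Dev and Eli adjacent number 2 × 7! = 10080 (treat the pair as a block with 2 internal orders).
So 40320 − 10080 = 30240 arrangements keep them apart.

30240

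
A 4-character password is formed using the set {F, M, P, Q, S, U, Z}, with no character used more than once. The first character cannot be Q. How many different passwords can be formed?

The first character has 7−1 = 6 choices (anything except Q).
The remaining 3 characters are filled from the other 6 symbols without repetition: 6 × 5 × 4 = 120.
Total: 6 × 120 = 720.

720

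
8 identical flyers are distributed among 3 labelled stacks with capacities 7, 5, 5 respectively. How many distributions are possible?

32

Without the upper bounds there are C(10,2) = 45 ways to split 8 among 3 stacks.
Subtract solutions that violate a single cap (substitute x_i' = x_i − (cap_i+1)): x_1 ≥ 8 gives C(2,2) = 1; x_2 ≥ 6 gives C(4,2) = 6; x_3 ≥ 6 gives C(4,2) = 6. Together 13.
No two caps can be exceeded simultaneously, so the pair terms are all 0.
By inclusion–exclusion the count is 45 − 13 + 0 = 32.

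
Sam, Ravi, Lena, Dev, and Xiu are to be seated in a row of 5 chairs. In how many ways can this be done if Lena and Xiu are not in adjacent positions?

There are 5! = 120 arrangements in all. If Lena and Xiu are adjacent, merging them into one block gives 2·(4)! = 48 arrangements.
Complementary counting: 120 − 48 = 72.

72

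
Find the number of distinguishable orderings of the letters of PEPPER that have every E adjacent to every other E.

20

Treat the 2 copies of E as a single block. The multiset to arrange is then {EE, P, P, P, R}, 5 items in all.
That gives (5)!/(3!) = 20 arrangements.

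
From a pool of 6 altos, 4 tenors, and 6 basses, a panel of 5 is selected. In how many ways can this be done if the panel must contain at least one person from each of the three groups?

With no constraint there are C(16,5) = 4368 possible selections.
Selections missing a whole group: no altos → C(10,5) = 252; no tenors → C(12,5) = 792; no basses → C(10,5) = 252.
Add back selections omitting two groups (i.e. drawn from a single group): C(6,5) + C(4,5) + C(6,5) = 12.
By inclusion–exclusion: 4368 − 1296 + 12 = 3084.

3084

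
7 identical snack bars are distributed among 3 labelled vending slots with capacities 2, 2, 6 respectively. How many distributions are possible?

8

Without the upper bounds there are C(9,2) = 36 ways to split 7 among 3 vending slots.
Subtract solutions that violate a single cap (substitute x_i' = x_i − (cap_i+1)): x_1 ≥ 3 gives C(6,2) = 15; x_2 ≥ 3 gives C(6,2) = 15; x_3 ≥ 7 gives C(2,2) = 1. Together 31.
Add back pairs where two caps are both exceeded: 3 + 0 + 0 = 3.
By inclusion–exclusion the count is 36 − 31 + 3 = 8.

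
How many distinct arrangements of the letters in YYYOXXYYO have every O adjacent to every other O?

168

Treat the 2 copies of O as a single block. The multiset to arrange is then {OO, X, X, Y, Y, Y, Y, Y}, 8 items in all.
That gives (8)!/(5!·2!) = 168 arrangements.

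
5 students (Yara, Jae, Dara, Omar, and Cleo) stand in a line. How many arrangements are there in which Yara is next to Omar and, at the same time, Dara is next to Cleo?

24

Treat {Yara,Omar} as one block (2 orders) and {Dara,Cleo} as another (2 orders).
That leaves 3 units to arrange: 2 × 2 × 3! = 4 × 6 = 24.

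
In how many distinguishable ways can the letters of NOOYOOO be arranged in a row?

42

The 7 letters of NOOYOOO have repeats: O appearing 5 times.
Dividing 7! = 5040 by 5! = 120 for the repeated letters gives 42.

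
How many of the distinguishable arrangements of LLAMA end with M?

6

With the last slot taken by M, it remains to arrange the other 4 letters (LLAA).
Those 4 letters have A appearing twice and L appearing twice, giving (4)!/(2!·2!) = 6.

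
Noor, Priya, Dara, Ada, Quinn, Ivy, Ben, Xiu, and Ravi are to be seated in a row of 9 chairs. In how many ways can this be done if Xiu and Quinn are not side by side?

282240

There are 9! = 362880 arrangements in all. If Xiu and Quinn are adjacent, merging them into one block gives 2·(8)! = 80640 arrangements.
Complementary counting: 362880 − 80640 = 282240.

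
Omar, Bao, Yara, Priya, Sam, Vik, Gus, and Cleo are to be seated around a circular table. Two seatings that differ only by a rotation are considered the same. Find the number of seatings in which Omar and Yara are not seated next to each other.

Without the restriction there are (7)! = 5040 seatings.
Seatings with Omar beside Yara: treat them as a block with 2 internal orders, giving 2 × (6)! = 1440.
Subtracting, 5040 − 1440 = 3600.

3600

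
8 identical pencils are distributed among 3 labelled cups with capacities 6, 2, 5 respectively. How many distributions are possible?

Without the upper bounds there are C(10,2) = 45 ways to split 8 among 3 cups.
Subtract solutions that violate a single cap (substitute x_i' = x_i − (cap_i+1)): x_1 ≥ 7 gives C(3,2) = 3; x_2 ≥ 3 gives C(7,2) = 21; x_3 ≥ 6 gives C(4,2) = 6. Together 30.
No two caps can be exceeded simultaneously, so the pair terms are all 0.
By inclusion–exclusion the count is 45 − 30 + 0 = 15.

15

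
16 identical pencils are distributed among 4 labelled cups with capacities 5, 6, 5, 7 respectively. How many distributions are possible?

Ignoring the caps, the number of non-negative solutions to x_1+…+x_4 = 16 is C(19,3) = 969.
Subtract solutions that violate a single cap (substitute x_i' = x_i − (cap_i+1)): x_1 ≥ 6 gives C(13,3) = 286; x_2 ≥ 7 gives C(12,3) = 220; x_3 ≥ 6 gives C(13,3) = 286; x_4 ≥ 8 gives C(11,3) = 165. Together 957.
Add back pairs where two caps are both exceeded: 20 + 35 + 10 + 20 + 4 + 10 = 99.
By inclusion–exclusion the count is 969 − 957 + 99 = 111.

111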